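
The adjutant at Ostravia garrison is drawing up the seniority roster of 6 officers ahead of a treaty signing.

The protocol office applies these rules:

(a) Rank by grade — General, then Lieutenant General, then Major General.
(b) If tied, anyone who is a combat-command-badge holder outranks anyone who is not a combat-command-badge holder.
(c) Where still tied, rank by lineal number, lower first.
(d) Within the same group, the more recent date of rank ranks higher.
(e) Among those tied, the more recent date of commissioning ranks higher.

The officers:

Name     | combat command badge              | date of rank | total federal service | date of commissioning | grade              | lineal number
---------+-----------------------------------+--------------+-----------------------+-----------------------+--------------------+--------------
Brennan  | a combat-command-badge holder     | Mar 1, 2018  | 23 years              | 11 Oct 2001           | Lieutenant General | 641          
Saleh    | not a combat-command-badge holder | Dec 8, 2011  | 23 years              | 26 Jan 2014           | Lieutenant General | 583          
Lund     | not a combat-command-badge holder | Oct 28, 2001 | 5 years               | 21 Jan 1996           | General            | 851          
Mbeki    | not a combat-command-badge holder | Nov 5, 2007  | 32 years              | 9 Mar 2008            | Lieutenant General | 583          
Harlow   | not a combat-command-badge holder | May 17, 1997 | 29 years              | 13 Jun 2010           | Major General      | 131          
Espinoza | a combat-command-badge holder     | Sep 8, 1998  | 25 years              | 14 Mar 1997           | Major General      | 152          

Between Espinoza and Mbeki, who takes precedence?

By grade: Lund (General); then Brennan, Saleh and Mbeki (Lieutenant General); then Espinoza and Harlow (Major General).
Among Brennan, Saleh and Mbeki, a combat-command-badge holder before not a combat-command-badge holder: Brennan (a combat-command-badge holder) before Saleh and Mbeki (not a combat-command-badge holder).
Saleh and Mbeki both have lineal number 583, so the next rule applies.
Among Saleh and Mbeki, by date of rank (later first): Saleh (Dec 8, 2011) before Mbeki (Nov 5, 2007).
Among Espinoza and Harlow, a combat-command-badge holder before not a combat-command-badge holder: Espinoza (a combat-command-badge holder) before Harlow (not a combat-command-badge holder).
So Mbeki takes precedence.

Mbeki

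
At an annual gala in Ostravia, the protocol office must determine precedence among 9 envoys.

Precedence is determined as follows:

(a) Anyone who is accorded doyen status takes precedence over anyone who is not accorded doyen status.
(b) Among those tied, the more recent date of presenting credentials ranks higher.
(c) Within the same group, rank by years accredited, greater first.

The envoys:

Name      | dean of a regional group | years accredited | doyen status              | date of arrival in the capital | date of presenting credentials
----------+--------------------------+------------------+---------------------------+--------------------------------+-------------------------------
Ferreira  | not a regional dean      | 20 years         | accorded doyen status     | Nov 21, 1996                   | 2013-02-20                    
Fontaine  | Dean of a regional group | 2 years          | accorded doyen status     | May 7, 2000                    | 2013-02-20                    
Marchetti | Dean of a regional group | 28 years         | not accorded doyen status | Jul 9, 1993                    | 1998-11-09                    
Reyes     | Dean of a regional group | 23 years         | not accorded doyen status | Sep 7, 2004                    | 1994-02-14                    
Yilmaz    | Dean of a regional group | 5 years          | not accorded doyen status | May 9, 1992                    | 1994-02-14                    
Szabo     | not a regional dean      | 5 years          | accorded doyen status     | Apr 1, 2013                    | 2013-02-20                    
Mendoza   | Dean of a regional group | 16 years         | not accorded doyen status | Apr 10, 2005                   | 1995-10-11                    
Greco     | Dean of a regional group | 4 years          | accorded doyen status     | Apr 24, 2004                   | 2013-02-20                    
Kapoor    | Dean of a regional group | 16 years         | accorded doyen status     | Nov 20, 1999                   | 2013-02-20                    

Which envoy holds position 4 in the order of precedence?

Greco

By the first rule: Ferreira, Kapoor, Szabo, Greco and Fontaine (each accorded doyen status); then Marchetti, Mendoza, Reyes and Yilmaz (each not accorded doyen status).
Ferreira, Kapoor, Szabo, Greco and Fontaine all have date of presenting credentials 2013-02-20, so the next rule applies.
Among Ferreira, Kapoor, Szabo, Greco and Fontaine, by years accredited (higher first): Ferreira (20 years) before Kapoor (16 years) before Szabo (5 years) before Greco (4 years) before Fontaine (2 years).
Among Marchetti, Mendoza, Reyes and Yilmaz, by date of presenting credentials (later first): Marchetti (1998-11-09) before Mendoza (1995-10-11) before Reyes and Yilmaz (1994-02-14).
Among Reyes and Yilmaz, by years accredited (higher first): Reyes (23 years) before Yilmaz (5 years).
Order: Ferreira, Kapoor, Szabo, Greco, Fontaine, Marchetti, Mendoza, Reyes, Yilmaz.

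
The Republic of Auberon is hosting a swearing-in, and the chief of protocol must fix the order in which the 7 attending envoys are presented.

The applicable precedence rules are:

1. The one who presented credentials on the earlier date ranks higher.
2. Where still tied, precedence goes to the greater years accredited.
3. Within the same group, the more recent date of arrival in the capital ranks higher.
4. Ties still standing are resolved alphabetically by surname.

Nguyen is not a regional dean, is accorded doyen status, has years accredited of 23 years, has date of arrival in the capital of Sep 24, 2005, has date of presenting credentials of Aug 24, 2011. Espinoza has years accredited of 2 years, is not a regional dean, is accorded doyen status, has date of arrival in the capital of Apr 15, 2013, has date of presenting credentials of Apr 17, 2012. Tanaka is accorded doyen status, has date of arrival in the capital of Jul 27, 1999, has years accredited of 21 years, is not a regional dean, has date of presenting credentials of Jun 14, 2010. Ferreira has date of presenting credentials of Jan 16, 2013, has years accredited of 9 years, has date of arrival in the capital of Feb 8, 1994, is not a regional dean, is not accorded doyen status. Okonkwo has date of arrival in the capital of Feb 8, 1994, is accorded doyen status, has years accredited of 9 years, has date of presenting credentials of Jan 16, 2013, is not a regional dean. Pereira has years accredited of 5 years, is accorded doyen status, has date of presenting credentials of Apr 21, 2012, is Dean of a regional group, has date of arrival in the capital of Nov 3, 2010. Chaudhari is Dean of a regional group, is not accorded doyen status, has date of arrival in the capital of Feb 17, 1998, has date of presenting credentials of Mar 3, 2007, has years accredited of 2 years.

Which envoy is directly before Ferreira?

Pereira

By date of presenting credentials (earlier first): Chaudhari (Mar 3, 2007); then Tanaka (Jun 14, 2010); then Nguyen (Aug 24, 2011); then Espinoza (Apr 17, 2012); then Pereira (Apr 21, 2012); then Ferreira and Okonkwo (both Jan 16, 2013).
Ferreira and Okonkwo both have years accredited 9 years, so the next rule applies.
Ferreira and Okonkwo both have date of arrival in the capital Feb 8, 1994, so the next rule applies.
Among Ferreira and Okonkwo, alphabetically by surname: Ferreira before Okonkwo.
Order: Chaudhari, Tanaka, Nguyen, Espinoza, Pereira, Ferreira, Okonkwo.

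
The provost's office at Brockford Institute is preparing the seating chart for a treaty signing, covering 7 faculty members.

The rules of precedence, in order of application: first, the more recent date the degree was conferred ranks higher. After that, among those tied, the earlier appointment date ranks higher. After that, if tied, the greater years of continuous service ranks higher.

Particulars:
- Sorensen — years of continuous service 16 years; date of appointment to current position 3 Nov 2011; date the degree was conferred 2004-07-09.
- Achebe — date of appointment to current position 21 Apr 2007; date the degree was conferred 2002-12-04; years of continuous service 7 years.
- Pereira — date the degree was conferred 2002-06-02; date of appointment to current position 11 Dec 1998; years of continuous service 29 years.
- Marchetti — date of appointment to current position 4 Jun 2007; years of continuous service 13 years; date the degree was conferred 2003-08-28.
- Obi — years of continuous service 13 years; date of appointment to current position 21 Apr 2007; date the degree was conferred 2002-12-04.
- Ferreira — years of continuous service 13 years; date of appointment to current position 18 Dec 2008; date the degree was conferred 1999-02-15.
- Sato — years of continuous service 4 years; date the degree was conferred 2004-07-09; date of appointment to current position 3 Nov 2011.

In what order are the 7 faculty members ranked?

By date the degree was conferred (later first): Sorensen and Sato (both 2004-07-09); then Marchetti (2003-08-28); then Obi and Achebe (both 2002-12-04); then Pereira (2002-06-02); then Ferreira (1999-02-15).
Sorensen and Sato both have date of appointment to current position 3 Nov 2011, so the next rule applies.
Among Sorensen and Sato, by years of continuous service (higher first): Sorensen (16 years) before Sato (4 years).
Obi and Achebe both have date of appointment to current position 21 Apr 2007, so the next rule applies.
Among Obi and Achebe, by years of continuous service (higher first): Obi (13 years) before Achebe (7 years).
Full order: Sorensen, Sato, Marchetti, Obi, Achebe, Pereira, Ferreira.

Sorensen, Sato, Marchetti, Obi, Achebe, Pereira, Ferreira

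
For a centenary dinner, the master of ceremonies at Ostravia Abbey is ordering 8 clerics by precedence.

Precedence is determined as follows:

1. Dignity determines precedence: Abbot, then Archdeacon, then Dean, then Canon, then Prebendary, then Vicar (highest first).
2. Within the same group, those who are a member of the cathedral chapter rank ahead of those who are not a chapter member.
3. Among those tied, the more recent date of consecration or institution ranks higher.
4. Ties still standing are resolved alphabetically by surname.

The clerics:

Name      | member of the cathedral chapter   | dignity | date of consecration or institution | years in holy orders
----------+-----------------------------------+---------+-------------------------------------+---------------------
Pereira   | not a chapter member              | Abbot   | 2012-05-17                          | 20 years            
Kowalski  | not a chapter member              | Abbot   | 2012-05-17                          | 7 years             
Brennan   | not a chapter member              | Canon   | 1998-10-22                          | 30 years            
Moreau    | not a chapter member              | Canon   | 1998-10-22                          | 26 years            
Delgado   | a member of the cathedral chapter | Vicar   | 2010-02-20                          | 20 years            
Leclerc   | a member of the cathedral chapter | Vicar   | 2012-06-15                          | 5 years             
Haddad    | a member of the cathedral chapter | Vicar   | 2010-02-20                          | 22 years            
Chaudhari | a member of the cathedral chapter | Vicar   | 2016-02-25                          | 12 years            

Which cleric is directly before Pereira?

Kowalski

By dignity: Kowalski and Pereira (Abbot); then Brennan and Moreau (Canon); then Chaudhari, Leclerc, Delgado and Haddad (Vicar).
Kowalski and Pereira are each not a chapter member, so the next rule applies.
Kowalski and Pereira both have date of consecration or institution 2012-05-17, so the next rule applies.
Among Kowalski and Pereira, alphabetically by surname: Kowalski before Pereira.
Brennan and Moreau are each not a chapter member, so the next rule applies.
Brennan and Moreau both have date of consecration or institution 1998-10-22, so the next rule applies.
Among Brennan and Moreau, alphabetically by surname: Brennan before Moreau.
Chaudhari, Leclerc, Delgado and Haddad are each a member of the cathedral chapter, so the next rule applies.
Among Chaudhari, Leclerc, Delgado and Haddad, by date of consecration or institution (later first): Chaudhari (2016-02-25) before Leclerc (2012-06-15) before Delgado and Haddad (2010-02-20).
Among Delgado and Haddad, alphabetically by surname: Delgado before Haddad.
Order: Kowalski, Pereira, Brennan, Moreau, Chaudhari, Leclerc, Delgado, Haddad.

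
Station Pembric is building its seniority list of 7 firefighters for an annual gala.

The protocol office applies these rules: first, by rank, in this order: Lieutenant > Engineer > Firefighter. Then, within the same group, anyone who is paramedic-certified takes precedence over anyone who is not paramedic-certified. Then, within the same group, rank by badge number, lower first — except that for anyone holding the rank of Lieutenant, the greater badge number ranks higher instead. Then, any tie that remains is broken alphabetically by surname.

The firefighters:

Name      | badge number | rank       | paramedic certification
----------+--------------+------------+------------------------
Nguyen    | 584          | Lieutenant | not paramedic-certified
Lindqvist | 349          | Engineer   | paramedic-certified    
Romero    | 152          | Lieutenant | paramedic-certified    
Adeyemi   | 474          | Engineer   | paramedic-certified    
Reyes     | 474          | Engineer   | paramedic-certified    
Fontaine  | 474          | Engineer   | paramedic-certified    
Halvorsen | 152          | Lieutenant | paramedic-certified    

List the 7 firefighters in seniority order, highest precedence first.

Halvorsen, Romero, Nguyen, Lindqvist, Adeyemi, Fontaine, Reyes

By rank: Halvorsen, Romero and Nguyen (Lieutenant); then Lindqvist, Adeyemi, Fontaine and Reyes (Engineer).
Among Halvorsen, Romero and Nguyen, paramedic-certified before not paramedic-certified: Halvorsen and Romero (paramedic-certified) before Nguyen (not paramedic-certified).
Halvorsen and Romero both have badge number 152, so the next rule applies.
Among Halvorsen and Romero, alphabetically by surname: Halvorsen before Romero.
Lindqvist, Adeyemi, Fontaine and Reyes are each paramedic-certified, so the next rule applies.
Among Lindqvist, Adeyemi, Fontaine and Reyes, by badge number (lower first): Lindqvist (349) before Adeyemi, Fontaine and Reyes (474).
Among Adeyemi, Fontaine and Reyes, alphabetically by surname: Adeyemi before Fontaine before Reyes.
Full order: Halvorsen, Romero, Nguyen, Lindqvist, Adeyemi, Fontaine, Reyes.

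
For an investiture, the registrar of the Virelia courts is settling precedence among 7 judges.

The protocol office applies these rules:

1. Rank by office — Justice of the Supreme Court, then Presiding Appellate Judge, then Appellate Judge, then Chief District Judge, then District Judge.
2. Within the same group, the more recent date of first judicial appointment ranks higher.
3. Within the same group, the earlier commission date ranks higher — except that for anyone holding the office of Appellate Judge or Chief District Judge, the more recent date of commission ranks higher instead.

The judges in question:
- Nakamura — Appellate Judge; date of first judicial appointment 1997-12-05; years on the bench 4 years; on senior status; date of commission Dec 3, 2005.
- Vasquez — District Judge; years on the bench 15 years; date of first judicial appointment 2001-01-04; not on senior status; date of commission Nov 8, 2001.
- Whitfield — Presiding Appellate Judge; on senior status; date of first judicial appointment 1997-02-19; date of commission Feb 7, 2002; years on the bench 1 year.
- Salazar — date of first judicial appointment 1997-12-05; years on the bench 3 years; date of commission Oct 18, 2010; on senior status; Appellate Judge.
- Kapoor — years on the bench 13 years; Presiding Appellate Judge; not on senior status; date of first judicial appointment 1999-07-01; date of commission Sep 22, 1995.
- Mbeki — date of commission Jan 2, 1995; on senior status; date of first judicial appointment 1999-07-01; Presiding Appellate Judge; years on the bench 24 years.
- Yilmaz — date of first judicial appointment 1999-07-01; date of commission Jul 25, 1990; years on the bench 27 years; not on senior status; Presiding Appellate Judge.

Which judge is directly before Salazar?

By office: Yilmaz, Mbeki, Kapoor and Whitfield (Presiding Appellate Judge); then Salazar and Nakamura (Appellate Judge); then Vasquez (District Judge).
Among Yilmaz, Mbeki, Kapoor and Whitfield, by date of first judicial appointment (later first): Yilmaz, Mbeki and Kapoor (1999-07-01) before Whitfield (1997-02-19).
Among Yilmaz, Mbeki and Kapoor, by date of commission (earlier first): Yilmaz (Jul 25, 1990) before Mbeki (Jan 2, 1995) before Kapoor (Sep 22, 1995).
Salazar and Nakamura both have date of first judicial appointment 1997-12-05, so the next rule applies.
Among Salazar and Nakamura, by date of commission (later first) (reversed rule for this group): Salazar (Oct 18, 2010) before Nakamura (Dec 3, 2005).
Order: Yilmaz, Mbeki, Kapoor, Whitfield, Salazar, Nakamura, Vasquez.

Whitfield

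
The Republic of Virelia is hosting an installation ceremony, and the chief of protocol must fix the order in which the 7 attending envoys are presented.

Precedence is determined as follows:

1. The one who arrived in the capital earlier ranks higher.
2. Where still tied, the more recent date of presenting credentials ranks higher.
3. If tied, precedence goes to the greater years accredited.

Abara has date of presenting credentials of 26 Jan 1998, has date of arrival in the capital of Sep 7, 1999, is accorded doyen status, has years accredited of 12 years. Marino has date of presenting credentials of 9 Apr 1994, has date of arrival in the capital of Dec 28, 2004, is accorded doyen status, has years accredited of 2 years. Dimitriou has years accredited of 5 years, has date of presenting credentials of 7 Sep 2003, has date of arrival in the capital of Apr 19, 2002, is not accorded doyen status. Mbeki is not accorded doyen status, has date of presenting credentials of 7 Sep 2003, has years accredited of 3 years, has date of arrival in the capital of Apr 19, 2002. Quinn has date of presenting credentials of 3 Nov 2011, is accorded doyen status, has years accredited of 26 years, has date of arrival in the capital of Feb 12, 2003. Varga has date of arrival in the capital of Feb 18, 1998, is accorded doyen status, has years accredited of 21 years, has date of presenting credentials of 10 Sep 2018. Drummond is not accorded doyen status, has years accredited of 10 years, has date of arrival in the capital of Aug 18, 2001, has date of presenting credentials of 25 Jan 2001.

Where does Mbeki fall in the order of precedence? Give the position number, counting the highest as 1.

By date of arrival in the capital (earlier first): Varga (Feb 18, 1998); then Abara (Sep 7, 1999); then Drummond (Aug 18, 2001); then Dimitriou and Mbeki (both Apr 19, 2002); then Quinn (Feb 12, 2003); then Marino (Dec 28, 2004).
Dimitriou and Mbeki both have date of presenting credentials 7 Sep 2003, so the next rule applies.
Among Dimitriou and Mbeki, by years accredited (higher first): Dimitriou (5 years) before Mbeki (3 years).
Order: Varga, Abara, Drummond, Dimitriou, Mbeki, Quinn, Marino. So position 5.

5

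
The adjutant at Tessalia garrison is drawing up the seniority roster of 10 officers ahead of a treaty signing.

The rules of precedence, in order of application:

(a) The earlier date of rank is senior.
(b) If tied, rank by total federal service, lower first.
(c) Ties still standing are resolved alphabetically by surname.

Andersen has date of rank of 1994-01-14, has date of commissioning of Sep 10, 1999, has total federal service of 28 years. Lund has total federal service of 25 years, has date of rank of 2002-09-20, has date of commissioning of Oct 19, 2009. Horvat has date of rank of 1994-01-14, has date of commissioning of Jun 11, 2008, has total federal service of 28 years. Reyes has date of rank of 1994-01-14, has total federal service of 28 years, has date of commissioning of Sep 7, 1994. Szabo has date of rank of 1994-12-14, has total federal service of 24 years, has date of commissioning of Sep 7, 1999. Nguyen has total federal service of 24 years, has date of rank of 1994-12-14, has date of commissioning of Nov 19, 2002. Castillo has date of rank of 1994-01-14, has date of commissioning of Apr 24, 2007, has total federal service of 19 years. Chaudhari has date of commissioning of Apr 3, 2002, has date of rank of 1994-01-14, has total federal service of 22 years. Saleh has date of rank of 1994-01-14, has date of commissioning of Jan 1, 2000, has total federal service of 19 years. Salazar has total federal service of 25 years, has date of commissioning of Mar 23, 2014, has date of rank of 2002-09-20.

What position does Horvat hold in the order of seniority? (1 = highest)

5

By date of rank (earlier first): Castillo, Saleh, Chaudhari, Andersen, Horvat and Reyes (each 1994-01-14); then Nguyen and Szabo (both 1994-12-14); then Lund and Salazar (both 2002-09-20).
Among Castillo, Saleh, Chaudhari, Andersen, Horvat and Reyes, by total federal service (lower first): Castillo and Saleh (19 years) before Chaudhari (22 years) before Andersen, Horvat and Reyes (28 years).
Among Castillo and Saleh, alphabetically by surname: Castillo before Saleh.
Among Andersen, Horvat and Reyes, alphabetically by surname: Andersen before Horvat before Reyes.
Nguyen and Szabo both have total federal service 24 years, so the next rule applies.
Among Nguyen and Szabo, alphabetically by surname: Nguyen before Szabo.
Lund and Salazar both have total federal service 25 years, so the next rule applies.
Among Lund and Salazar, alphabetically by surname: Lund before Salazar.
Order: Castillo, Saleh, Chaudhari, Andersen, Horvat, Reyes, Nguyen, Szabo, Lund, Salazar. So position 5.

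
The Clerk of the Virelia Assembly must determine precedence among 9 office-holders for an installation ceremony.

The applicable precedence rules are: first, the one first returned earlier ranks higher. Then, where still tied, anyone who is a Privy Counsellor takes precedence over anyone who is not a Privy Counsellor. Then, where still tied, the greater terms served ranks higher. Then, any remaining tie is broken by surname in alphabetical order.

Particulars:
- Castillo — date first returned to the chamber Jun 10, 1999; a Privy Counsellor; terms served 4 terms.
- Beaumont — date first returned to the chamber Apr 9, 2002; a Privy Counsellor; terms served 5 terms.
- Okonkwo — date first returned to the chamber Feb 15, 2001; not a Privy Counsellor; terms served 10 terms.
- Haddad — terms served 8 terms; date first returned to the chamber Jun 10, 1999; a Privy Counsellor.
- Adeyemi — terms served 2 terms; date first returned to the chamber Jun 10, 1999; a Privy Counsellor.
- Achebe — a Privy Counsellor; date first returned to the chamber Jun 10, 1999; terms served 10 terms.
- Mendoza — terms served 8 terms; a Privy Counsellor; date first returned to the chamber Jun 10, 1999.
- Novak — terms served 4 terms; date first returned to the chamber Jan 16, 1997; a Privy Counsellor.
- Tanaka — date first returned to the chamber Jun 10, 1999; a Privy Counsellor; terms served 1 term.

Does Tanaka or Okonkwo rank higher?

Tanaka

By date first returned to the chamber (earlier first): Novak (Jan 16, 1997); then Achebe, Haddad, Mendoza, Castillo, Adeyemi and Tanaka (each Jun 10, 1999); then Okonkwo (Feb 15, 2001); then Beaumont (Apr 9, 2002).
Achebe, Haddad, Mendoza, Castillo, Adeyemi and Tanaka are each a Privy Counsellor, so the next rule applies.
Among Achebe, Haddad, Mendoza, Castillo, Adeyemi and Tanaka, by terms served (higher first): Achebe (10 terms) before Haddad and Mendoza (8 terms) before Castillo (4 terms) before Adeyemi (2 terms) before Tanaka (1 term).
Among Haddad and Mendoza, alphabetically by surname: Haddad before Mendoza.
So Tanaka takes precedence.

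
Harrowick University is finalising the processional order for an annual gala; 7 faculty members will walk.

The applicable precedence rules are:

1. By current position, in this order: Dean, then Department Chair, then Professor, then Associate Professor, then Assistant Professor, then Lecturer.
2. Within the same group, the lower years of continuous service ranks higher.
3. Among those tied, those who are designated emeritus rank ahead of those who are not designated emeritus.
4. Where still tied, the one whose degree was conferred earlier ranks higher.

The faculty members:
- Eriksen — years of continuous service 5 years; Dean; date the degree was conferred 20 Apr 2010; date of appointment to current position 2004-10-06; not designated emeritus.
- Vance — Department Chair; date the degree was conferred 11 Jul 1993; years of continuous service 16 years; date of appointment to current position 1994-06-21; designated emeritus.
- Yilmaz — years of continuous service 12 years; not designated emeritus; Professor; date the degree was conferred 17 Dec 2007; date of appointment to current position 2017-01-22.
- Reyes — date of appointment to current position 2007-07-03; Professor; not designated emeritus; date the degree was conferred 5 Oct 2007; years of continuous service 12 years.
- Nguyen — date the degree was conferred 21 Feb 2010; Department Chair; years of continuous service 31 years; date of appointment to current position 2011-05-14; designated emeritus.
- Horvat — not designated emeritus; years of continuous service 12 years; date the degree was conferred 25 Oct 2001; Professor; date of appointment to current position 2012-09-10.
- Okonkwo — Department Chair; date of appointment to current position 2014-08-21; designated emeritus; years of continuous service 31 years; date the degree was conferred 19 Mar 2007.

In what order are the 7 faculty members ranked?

By current position: Eriksen (Dean); then Vance, Okonkwo and Nguyen (Department Chair); then Horvat, Reyes and Yilmaz (Professor).
Among Vance, Okonkwo and Nguyen, by years of continuous service (lower first): Vance (16 years) before Okonkwo and Nguyen (31 years).
Okonkwo and Nguyen are each designated emeritus, so the next rule applies.
Among Okonkwo and Nguyen, by date the degree was conferred (earlier first): Okonkwo (19 Mar 2007) before Nguyen (21 Feb 2010).
Horvat, Reyes and Yilmaz all have years of continuous service 12 years, so the next rule applies.
Horvat, Reyes and Yilmaz are each not designated emeritus, so the next rule applies.
Among Horvat, Reyes and Yilmaz, by date the degree was conferred (earlier first): Horvat (25 Oct 2001) before Reyes (5 Oct 2007) before Yilmaz (17 Dec 2007).
Full order: Eriksen, Vance, Okonkwo, Nguyen, Horvat, Reyes, Yilmaz.

Eriksen, Vance, Okonkwo, Nguyen, Horvat, Reyes, Yilmaz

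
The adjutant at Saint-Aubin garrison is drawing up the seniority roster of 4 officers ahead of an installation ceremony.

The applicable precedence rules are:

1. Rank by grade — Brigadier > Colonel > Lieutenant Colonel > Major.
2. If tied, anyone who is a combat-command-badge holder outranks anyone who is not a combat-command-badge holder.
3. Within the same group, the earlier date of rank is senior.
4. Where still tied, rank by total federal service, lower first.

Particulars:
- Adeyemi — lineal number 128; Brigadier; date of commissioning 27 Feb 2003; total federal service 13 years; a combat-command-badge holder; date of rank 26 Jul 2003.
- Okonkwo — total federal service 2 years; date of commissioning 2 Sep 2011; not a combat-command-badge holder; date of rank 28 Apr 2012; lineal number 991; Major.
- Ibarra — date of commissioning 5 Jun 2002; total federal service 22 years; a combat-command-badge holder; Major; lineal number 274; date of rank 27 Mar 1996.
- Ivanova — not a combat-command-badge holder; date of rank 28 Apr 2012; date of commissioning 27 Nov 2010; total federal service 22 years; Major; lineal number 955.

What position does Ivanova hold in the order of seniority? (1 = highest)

4

By grade: Adeyemi (Brigadier); then Ibarra, Okonkwo and Ivanova (Major).
Among Ibarra, Okonkwo and Ivanova, a combat-command-badge holder before not a combat-command-badge holder: Ibarra (a combat-command-badge holder) before Okonkwo and Ivanova (not a combat-command-badge holder).
Okonkwo and Ivanova both have date of rank 28 Apr 2012, so the next rule applies.
Among Okonkwo and Ivanova, by total federal service (lower first): Okonkwo (2 years) before Ivanova (22 years).
Order: Adeyemi, Ibarra, Okonkwo, Ivanova. So position 4.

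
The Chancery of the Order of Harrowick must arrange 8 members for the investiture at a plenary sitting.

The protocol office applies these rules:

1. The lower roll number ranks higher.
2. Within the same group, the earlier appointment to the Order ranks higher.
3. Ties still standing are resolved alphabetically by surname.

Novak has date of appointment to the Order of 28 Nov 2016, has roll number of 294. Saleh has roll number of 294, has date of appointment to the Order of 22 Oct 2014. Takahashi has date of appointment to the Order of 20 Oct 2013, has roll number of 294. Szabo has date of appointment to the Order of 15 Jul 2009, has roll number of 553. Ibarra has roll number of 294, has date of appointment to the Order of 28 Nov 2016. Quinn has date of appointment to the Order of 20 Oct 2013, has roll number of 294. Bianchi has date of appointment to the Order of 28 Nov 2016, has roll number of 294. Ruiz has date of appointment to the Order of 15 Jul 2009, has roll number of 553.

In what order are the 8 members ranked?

Quinn, Takahashi, Saleh, Bianchi, Ibarra, Novak, Ruiz, Szabo

By roll number (lower first): Quinn, Takahashi, Saleh, Bianchi, Ibarra and Novak (each 294); then Ruiz and Szabo (both 553).
Among Quinn, Takahashi, Saleh, Bianchi, Ibarra and Novak, by date of appointment to the Order (earlier first): Quinn and Takahashi (20 Oct 2013) before Saleh (22 Oct 2014) before Bianchi, Ibarra and Novak (28 Nov 2016).
Among Quinn and Takahashi, alphabetically by surname: Quinn before Takahashi.
Among Bianchi, Ibarra and Novak, alphabetically by surname: Bianchi before Ibarra before Novak.
Ruiz and Szabo both have date of appointment to the Order 15 Jul 2009, so the next rule applies.
Among Ruiz and Szabo, alphabetically by surname: Ruiz before Szabo.
Full order: Quinn, Takahashi, Saleh, Bianchi, Ibarra, Novak, Ruiz, Szabo.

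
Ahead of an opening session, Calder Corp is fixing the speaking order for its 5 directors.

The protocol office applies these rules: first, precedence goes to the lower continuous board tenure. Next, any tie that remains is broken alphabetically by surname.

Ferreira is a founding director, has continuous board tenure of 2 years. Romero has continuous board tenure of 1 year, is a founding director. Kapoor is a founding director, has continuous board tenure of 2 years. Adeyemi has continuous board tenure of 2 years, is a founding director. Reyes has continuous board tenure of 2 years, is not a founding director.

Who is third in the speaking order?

By continuous board tenure (lower first): Romero (1 year); then Adeyemi, Ferreira, Kapoor and Reyes (each 2 years).
Among Adeyemi, Ferreira, Kapoor and Reyes, alphabetically by surname: Adeyemi before Ferreira before Kapoor before Reyes.
Order: Romero, Adeyemi, Ferreira, Kapoor, Reyes.

Ferreira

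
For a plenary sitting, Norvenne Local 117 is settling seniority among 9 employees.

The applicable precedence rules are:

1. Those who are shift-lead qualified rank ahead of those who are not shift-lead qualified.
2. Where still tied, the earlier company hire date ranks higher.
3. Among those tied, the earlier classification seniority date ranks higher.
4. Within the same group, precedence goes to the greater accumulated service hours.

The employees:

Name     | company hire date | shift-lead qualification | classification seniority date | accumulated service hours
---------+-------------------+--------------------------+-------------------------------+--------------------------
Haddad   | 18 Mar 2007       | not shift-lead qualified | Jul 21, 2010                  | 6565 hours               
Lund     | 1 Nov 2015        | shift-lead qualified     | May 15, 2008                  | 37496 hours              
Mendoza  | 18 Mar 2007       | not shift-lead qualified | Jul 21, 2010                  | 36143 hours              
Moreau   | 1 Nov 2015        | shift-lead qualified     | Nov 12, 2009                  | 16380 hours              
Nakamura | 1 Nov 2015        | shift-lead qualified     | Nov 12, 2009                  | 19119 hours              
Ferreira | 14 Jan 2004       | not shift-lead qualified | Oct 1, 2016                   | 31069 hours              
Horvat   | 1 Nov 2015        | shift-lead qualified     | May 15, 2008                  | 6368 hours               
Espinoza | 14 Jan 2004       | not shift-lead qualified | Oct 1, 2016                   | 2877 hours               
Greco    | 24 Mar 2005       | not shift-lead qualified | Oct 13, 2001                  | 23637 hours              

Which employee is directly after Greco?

Mendoza

By the first rule: Lund, Horvat, Nakamura and Moreau (each shift-lead qualified); then Ferreira, Espinoza, Greco, Mendoza and Haddad (each not shift-lead qualified).
Lund, Horvat, Nakamura and Moreau all have company hire date 1 Nov 2015, so the next rule applies.
Among Lund, Horvat, Nakamura and Moreau, by classification seniority date (earlier first): Lund and Horvat (May 15, 2008) before Nakamura and Moreau (Nov 12, 2009).
Among Lund and Horvat, by accumulated service hours (higher first): Lund (37496 hours) before Horvat (6368 hours).
Among Nakamura and Moreau, by accumulated service hours (higher first): Nakamura (19119 hours) before Moreau (16380 hours).
Among Ferreira, Espinoza, Greco, Mendoza and Haddad, by company hire date (earlier first): Ferreira and Espinoza (14 Jan 2004) before Greco (24 Mar 2005) before Mendoza and Haddad (18 Mar 2007).
Ferreira and Espinoza both have classification seniority date Oct 1, 2016, so the next rule applies.
Among Ferreira and Espinoza, by accumulated service hours (higher first): Ferreira (31069 hours) before Espinoza (2877 hours).
Mendoza and Haddad both have classification seniority date Jul 21, 2010, so the next rule applies.
Among Mendoza and Haddad, by accumulated service hours (higher first): Mendoza (36143 hours) before Haddad (6565 hours).
Order: Lund, Horvat, Nakamura, Moreau, Ferreira, Espinoza, Greco, Mendoza, Haddad.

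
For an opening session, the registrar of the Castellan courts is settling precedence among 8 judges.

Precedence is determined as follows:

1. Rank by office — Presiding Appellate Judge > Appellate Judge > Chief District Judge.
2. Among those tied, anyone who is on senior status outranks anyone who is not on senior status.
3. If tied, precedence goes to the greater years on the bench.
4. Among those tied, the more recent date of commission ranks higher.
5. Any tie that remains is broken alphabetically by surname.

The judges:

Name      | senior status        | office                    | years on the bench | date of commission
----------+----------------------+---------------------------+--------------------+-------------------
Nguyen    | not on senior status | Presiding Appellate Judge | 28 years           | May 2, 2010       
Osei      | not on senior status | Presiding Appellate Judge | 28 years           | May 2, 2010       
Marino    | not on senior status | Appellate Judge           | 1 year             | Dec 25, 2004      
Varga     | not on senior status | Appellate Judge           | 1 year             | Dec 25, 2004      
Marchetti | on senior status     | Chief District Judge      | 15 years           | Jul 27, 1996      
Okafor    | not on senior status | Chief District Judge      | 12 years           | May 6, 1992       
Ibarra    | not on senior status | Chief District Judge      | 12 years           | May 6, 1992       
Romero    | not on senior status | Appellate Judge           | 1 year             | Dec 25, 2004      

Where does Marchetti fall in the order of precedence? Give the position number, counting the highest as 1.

6

By office: Nguyen and Osei (Presiding Appellate Judge); then Marino, Romero and Varga (Appellate Judge); then Marchetti, Ibarra and Okafor (Chief District Judge).
Nguyen and Osei are each not on senior status, so the next rule applies.
Nguyen and Osei both have years on the bench 28 years, so the next rule applies.
Nguyen and Osei both have date of commission May 2, 2010, so the next rule applies.
Among Nguyen and Osei, alphabetically by surname: Nguyen before Osei.
Marino, Romero and Varga are each not on senior status, so the next rule applies.
Marino, Romero and Varga all have years on the bench 1 year, so the next rule applies.
Marino, Romero and Varga all have date of commission Dec 25, 2004, so the next rule applies.
Among Marino, Romero and Varga, alphabetically by surname: Marino before Romero before Varga.
Among Marchetti, Ibarra and Okafor, on senior status before not on senior status: Marchetti (on senior status) before Ibarra and Okafor (not on senior status).
Ibarra and Okafor both have years on the bench 12 years, so the next rule applies.
Ibarra and Okafor both have date of commission May 6, 1992, so the next rule applies.
Among Ibarra and Okafor, alphabetically by surname: Ibarra before Okafor.
Order: Nguyen, Osei, Marino, Romero, Varga, Marchetti, Ibarra, Okafor. So position 6.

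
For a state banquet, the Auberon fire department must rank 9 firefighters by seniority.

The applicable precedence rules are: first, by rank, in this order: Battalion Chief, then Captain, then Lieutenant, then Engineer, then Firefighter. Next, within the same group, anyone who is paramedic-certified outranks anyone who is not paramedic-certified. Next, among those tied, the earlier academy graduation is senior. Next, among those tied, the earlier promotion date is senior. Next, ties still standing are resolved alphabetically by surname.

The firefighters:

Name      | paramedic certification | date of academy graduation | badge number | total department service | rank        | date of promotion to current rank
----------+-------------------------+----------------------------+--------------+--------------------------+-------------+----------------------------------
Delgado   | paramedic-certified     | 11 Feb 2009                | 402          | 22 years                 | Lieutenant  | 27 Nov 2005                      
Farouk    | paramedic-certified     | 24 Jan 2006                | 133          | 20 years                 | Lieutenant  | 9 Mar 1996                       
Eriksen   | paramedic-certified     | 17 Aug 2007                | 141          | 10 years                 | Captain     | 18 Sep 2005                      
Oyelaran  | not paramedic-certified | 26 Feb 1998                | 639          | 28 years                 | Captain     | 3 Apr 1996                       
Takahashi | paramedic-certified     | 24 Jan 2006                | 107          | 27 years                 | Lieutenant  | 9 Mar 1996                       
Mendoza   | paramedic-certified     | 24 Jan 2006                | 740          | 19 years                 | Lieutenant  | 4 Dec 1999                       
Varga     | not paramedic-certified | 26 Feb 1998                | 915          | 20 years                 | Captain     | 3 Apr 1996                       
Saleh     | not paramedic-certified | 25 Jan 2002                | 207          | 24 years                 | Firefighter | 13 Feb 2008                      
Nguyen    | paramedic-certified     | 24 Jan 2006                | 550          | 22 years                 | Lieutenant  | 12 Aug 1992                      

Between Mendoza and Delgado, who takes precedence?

Mendoza

By rank: Eriksen, Oyelaran and Varga (Captain); then Nguyen, Farouk, Takahashi, Mendoza and Delgado (Lieutenant); then Saleh (Firefighter).
Among Eriksen, Oyelaran and Varga, paramedic-certified before not paramedic-certified: Eriksen (paramedic-certified) before Oyelaran and Varga (not paramedic-certified).
Oyelaran and Varga both have date of academy graduation 26 Feb 1998, so the next rule applies.
Oyelaran and Varga both have date of promotion to current rank 3 Apr 1996, so the next rule applies.
Among Oyelaran and Varga, alphabetically by surname: Oyelaran before Varga.
Nguyen, Farouk, Takahashi, Mendoza and Delgado are each paramedic-certified, so the next rule applies.
Among Nguyen, Farouk, Takahashi, Mendoza and Delgado, by date of academy graduation (earlier first): Nguyen, Farouk, Takahashi and Mendoza (24 Jan 2006) before Delgado (11 Feb 2009).
Among Nguyen, Farouk, Takahashi and Mendoza, by date of promotion to current rank (earlier first): Nguyen (12 Aug 1992) before Farouk and Takahashi (9 Mar 1996) before Mendoza (4 Dec 1999).
Among Farouk and Takahashi, alphabetically by surname: Farouk before Takahashi.
So Mendoza takes precedence.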